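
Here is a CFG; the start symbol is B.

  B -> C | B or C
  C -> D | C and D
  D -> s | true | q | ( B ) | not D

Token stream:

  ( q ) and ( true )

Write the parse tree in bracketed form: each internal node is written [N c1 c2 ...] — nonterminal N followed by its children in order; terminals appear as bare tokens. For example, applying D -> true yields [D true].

[B [C [C [D ( [B [C [D q]]] )]] and [D ( [B [C [D true]]] )]]]

B
C
C and D
D and D
( B ) and D
( C ) and D
( D ) and D
( q ) and D
( q ) and ( B )
( q ) and ( C )
( q ) and ( D )
( q ) and ( true )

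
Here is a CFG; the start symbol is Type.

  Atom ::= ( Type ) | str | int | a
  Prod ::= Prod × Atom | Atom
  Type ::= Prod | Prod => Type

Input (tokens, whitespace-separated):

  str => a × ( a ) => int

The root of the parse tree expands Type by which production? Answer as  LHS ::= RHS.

Type ::= Prod => Type

[Type [Prod [Atom str]] => [Type [Prod [Prod [Atom a]] × [Atom ( [Type [Prod [Atom a]]] )]] => [Type [Prod [Atom int]]]]]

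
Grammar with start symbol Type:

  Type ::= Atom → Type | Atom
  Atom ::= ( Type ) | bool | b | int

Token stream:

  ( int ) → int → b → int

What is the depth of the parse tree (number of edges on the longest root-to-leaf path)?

[Type [Atom ( [Type [Atom int]] )] → [Type [Atom int] → [Type [Atom b] → [Type [Atom int]]]]]

5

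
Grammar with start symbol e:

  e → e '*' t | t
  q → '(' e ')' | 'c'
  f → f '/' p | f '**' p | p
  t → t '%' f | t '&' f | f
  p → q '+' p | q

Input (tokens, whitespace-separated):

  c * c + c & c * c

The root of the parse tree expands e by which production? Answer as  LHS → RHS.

[e [e [e [t [f [p [q c]]]]] * [t [t [f [p [q c] + [p [q c]]]]] & [f [p [q c]]]]] * [t [f [p [q c]]]]]

e → e '*' t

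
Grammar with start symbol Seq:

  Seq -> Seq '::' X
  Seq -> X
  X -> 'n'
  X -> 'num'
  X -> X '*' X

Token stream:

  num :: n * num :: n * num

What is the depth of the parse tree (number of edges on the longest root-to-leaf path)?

4

[Seq [Seq [Seq [X num]] :: [X [X n] * [X num]]] :: [X [X n] * [X num]]]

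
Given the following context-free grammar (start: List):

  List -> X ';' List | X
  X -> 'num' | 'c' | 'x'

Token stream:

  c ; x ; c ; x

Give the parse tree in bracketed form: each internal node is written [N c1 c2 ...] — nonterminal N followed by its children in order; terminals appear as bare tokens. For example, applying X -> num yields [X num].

[List [X c] ; [List [X x] ; [List [X c] ; [List [X x]]]]]

List
X ; List
c ; List
c ; X ; List
c ; x ; List
c ; x ; X ; List
c ; x ; c ; List
c ; x ; c ; X
c ; x ; c ; x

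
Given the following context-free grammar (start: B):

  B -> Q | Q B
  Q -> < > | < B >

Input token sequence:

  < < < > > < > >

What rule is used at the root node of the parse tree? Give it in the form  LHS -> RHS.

[B [Q < [B [Q < [B [Q < >]] >] [B [Q < >]]] >]]

B -> Q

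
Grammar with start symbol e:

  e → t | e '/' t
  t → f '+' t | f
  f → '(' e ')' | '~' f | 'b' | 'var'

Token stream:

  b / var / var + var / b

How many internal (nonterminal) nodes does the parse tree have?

[e [e [e [e [t [f b]]] / [t [f var]]] / [t [f var] + [t [f var]]]] / [t [f b]]]

14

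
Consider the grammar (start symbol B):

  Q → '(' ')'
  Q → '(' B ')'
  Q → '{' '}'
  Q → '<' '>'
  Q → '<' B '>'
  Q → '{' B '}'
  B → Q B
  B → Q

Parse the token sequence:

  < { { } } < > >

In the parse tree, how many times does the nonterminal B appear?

[B [Q < [B [Q { [B [Q { }]] }] [B [Q < >]]] >]]

4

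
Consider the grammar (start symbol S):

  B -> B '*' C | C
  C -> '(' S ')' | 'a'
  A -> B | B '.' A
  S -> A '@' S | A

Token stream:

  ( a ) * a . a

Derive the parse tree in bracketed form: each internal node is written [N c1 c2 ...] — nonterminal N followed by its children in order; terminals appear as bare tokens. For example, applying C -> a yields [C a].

S
A
B . A
B * C . A
C * C . A
( S ) * C . A
( A ) * C . A
( B ) * C . A
( C ) * C . A
( a ) * C . A
( a ) * a . A
( a ) * a . B
( a ) * a . C
( a ) * a . a

[S [A [B [B [C ( [S [A [B [C a]]]] )]] * [C a]] . [A [B [C a]]]]]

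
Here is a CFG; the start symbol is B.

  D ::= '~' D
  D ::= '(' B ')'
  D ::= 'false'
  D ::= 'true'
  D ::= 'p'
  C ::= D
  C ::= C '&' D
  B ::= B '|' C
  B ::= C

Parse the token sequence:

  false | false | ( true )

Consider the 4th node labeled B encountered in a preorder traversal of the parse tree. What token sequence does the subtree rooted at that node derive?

true

[B [B [B [C [D false]]] | [C [D false]]] | [C [D ( [B [C [D true]]] )]]]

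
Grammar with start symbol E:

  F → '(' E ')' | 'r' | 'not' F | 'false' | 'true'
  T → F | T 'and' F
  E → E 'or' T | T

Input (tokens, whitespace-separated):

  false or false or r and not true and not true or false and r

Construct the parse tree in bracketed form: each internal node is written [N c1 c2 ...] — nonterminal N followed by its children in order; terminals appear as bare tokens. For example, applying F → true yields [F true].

[E [E [E [E [T [F false]]] or [T [F false]]] or [T [T [T [F r]] and [F not [F true]]] and [F not [F true]]]] or [T [T [F false]] and [F r]]]

E
E or T
E or T or T
E or T or T or T
T or T or T or T
F or T or T or T
false or T or T or T
false or F or T or T
false or false or T or T
false or false or T and F or T
false or false or T and F and F or T
false or false or F and F and F or T
false or false or r and F and F or T
false or false or r and not F and F or T
false or false or r and not true and F or T
false or false or r and not true and not F or T
false or false or r and not true and not true or T
false or false or r and not true and not true or T and F
false or false or r and not true and not true or F and F
false or false or r and not true and not true or false and F
false or false or r and not true and not true or false and r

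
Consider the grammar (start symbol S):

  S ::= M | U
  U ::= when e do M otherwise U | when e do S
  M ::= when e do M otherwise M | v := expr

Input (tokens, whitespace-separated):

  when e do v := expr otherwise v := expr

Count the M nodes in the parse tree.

[S [M when e do [M v := expr] otherwise [M v := expr]]]

3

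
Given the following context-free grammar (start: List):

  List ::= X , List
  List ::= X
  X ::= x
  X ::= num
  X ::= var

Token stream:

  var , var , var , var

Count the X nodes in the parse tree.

4

[List [X var] , [List [X var] , [List [X var] , [List [X var]]]]]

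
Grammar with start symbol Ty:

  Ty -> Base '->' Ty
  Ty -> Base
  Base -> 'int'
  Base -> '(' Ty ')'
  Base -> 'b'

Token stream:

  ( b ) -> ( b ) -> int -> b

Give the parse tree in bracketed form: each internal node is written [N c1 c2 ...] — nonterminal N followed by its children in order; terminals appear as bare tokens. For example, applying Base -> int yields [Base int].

[Ty [Base ( [Ty [Base b]] )] -> [Ty [Base ( [Ty [Base b]] )] -> [Ty [Base int] -> [Ty [Base b]]]]]

Ty
Base -> Ty
( Ty ) -> Ty
( Base ) -> Ty
( b ) -> Ty
( b ) -> Base -> Ty
( b ) -> ( Ty ) -> Ty
( b ) -> ( Base ) -> Ty
( b ) -> ( b ) -> Ty
( b ) -> ( b ) -> Base -> Ty
( b ) -> ( b ) -> int -> Ty
( b ) -> ( b ) -> int -> Base
( b ) -> ( b ) -> int -> b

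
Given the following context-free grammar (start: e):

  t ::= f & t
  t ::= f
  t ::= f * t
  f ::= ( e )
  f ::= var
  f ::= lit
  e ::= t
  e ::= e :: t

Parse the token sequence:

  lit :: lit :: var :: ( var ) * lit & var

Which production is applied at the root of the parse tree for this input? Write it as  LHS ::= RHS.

[e [e [e [e [t [f lit]]] :: [t [f lit]]] :: [t [f var]]] :: [t [f ( [e [t [f var]]] )] * [t [f lit] & [t [f var]]]]]

e ::= e :: t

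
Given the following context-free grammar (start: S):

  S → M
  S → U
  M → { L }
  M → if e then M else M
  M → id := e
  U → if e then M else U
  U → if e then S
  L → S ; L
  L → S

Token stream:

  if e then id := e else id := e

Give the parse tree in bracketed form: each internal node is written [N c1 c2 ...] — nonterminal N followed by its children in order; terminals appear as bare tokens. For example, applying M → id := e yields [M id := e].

S
M
if e then M else M
if e then id := e else M
if e then id := e else id := e

[S [M if e then [M id := e] else [M id := e]]]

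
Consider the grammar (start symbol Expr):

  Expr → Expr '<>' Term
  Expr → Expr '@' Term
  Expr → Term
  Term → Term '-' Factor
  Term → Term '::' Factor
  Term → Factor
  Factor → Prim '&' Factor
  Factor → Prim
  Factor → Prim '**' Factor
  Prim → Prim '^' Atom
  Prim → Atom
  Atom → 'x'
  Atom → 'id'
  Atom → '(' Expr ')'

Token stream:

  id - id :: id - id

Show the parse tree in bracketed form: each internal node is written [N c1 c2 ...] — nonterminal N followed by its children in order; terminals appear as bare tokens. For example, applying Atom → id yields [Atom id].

Expr
Term
Term - Factor
Term :: Factor - Factor
Term - Factor :: Factor - Factor
Factor - Factor :: Factor - Factor
Prim - Factor :: Factor - Factor
Atom - Factor :: Factor - Factor
id - Factor :: Factor - Factor
id - Prim :: Factor - Factor
id - Atom :: Factor - Factor
id - id :: Factor - Factor
id - id :: Prim - Factor
id - id :: Atom - Factor
id - id :: id - Factor
id - id :: id - Prim
id - id :: id - Atom
id - id :: id - id

[Expr [Term [Term [Term [Term [Factor [Prim [Atom id]]]] - [Factor [Prim [Atom id]]]] :: [Factor [Prim [Atom id]]]] - [Factor [Prim [Atom id]]]]]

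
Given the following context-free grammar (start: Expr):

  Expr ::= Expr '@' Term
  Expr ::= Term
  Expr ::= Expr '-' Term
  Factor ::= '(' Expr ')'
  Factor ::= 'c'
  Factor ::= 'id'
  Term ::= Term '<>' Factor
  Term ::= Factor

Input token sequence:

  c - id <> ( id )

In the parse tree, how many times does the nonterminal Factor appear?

[Expr [Expr [Term [Factor c]]] - [Term [Term [Factor id]] <> [Factor ( [Expr [Term [Factor id]]] )]]]

4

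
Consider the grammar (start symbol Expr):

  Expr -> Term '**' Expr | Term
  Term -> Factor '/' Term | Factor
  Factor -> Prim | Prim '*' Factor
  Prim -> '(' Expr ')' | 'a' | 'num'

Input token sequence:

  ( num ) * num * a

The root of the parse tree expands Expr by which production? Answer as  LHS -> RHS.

[Expr [Term [Factor [Prim ( [Expr [Term [Factor [Prim num]]]] )] * [Factor [Prim num] * [Factor [Prim a]]]]]]

Expr -> Term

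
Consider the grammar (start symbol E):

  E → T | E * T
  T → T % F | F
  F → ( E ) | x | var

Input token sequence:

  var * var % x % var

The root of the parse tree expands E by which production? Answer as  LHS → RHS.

E → E * T

[E [E [T [F var]]] * [T [T [T [F var]] % [F x]] % [F var]]]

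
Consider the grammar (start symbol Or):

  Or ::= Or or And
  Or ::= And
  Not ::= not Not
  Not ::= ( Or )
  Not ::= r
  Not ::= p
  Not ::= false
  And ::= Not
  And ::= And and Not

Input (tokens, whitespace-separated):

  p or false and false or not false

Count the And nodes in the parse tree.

[Or [Or [Or [And [Not p]]] or [And [And [Not false]] and [Not false]]] or [And [Not not [Not false]]]]

4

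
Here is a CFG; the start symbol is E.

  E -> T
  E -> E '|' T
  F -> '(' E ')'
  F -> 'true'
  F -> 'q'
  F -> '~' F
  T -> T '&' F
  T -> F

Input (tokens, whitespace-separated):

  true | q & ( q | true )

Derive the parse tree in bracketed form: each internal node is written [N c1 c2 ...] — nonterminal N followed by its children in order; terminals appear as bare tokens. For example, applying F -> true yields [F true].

[E [E [T [F true]]] | [T [T [F q]] & [F ( [E [E [T [F q]]] | [T [F true]]] )]]]

E
E | T
T | T
F | T
true | T
true | T & F
true | F & F
true | q & F
true | q & ( E )
true | q & ( E | T )
true | q & ( T | T )
true | q & ( F | T )
true | q & ( q | T )
true | q & ( q | F )
true | q & ( q | true )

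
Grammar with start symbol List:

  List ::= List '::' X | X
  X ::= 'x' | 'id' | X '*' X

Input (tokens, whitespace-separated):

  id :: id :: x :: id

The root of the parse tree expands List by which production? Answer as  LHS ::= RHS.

List ::= List '::' X

[List [List [List [List [X id]] :: [X id]] :: [X x]] :: [X id]]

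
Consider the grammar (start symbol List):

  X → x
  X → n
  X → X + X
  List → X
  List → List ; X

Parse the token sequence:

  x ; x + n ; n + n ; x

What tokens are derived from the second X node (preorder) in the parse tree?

x + n

[List [List [List [List [X x]] ; [X [X x] + [X n]]] ; [X [X n] + [X n]]] ; [X x]]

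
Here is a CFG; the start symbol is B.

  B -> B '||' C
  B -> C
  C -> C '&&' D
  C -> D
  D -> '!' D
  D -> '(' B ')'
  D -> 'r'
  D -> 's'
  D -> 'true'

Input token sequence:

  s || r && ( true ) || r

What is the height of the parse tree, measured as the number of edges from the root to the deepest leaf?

[B [B [B [C [D s]]] || [C [C [D r]] && [D ( [B [C [D true]]] )]]] || [C [D r]]]

7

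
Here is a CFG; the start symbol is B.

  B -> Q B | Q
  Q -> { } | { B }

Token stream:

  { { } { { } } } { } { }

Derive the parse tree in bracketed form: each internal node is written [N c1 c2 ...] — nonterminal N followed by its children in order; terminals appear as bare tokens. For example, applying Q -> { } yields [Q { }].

[B [Q { [B [Q { }] [B [Q { [B [Q { }]] }]]] }] [B [Q { }] [B [Q { }]]]]

B
Q B
{ B } B
{ Q B } B
{ { } B } B
{ { } Q } B
{ { } { B } } B
{ { } { Q } } B
{ { } { { } } } B
{ { } { { } } } Q B
{ { } { { } } } { } B
{ { } { { } } } { } Q
{ { } { { } } } { } { }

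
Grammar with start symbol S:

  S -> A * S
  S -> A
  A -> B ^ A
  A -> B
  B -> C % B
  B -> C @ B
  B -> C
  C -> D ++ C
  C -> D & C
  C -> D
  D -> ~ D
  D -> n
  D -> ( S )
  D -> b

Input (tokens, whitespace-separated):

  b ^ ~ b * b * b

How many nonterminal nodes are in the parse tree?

[S [A [B [C [D b]]] ^ [A [B [C [D ~ [D b]]]]]] * [S [A [B [C [D b]]]] * [S [A [B [C [D b]]]]]]]

20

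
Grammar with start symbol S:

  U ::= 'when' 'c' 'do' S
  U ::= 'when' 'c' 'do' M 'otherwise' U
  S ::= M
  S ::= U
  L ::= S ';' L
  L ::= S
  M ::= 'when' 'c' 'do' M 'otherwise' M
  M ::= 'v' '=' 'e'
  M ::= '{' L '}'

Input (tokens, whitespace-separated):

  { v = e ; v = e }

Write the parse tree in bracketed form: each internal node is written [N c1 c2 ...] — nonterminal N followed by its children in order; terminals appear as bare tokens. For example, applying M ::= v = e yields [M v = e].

[S [M { [L [S [M v = e]] ; [L [S [M v = e]]]] }]]

S
M
{ L }
{ S ; L }
{ M ; L }
{ v = e ; L }
{ v = e ; S }
{ v = e ; M }
{ v = e ; v = e }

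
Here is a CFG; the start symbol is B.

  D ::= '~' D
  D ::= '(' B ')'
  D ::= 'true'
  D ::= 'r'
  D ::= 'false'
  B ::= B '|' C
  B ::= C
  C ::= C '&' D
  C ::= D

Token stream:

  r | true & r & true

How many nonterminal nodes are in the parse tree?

[B [B [C [D r]]] | [C [C [C [D true]] & [D r]] & [D true]]]

10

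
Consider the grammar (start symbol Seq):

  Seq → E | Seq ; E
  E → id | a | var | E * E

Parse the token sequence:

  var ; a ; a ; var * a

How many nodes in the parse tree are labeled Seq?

4

[Seq [Seq [Seq [Seq [E var]] ; [E a]] ; [E a]] ; [E [E var] * [E a]]]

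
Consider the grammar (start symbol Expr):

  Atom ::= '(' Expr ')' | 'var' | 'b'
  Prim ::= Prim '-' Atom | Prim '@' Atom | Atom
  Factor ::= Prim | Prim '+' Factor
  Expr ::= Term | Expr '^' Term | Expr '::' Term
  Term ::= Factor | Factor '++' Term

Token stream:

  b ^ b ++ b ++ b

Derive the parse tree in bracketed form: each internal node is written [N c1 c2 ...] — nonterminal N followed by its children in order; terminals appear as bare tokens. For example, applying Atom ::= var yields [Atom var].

[Expr [Expr [Term [Factor [Prim [Atom b]]]]] ^ [Term [Factor [Prim [Atom b]]] ++ [Term [Factor [Prim [Atom b]]] ++ [Term [Factor [Prim [Atom b]]]]]]]

Expr
Expr ^ Term
Term ^ Term
Factor ^ Term
Prim ^ Term
Atom ^ Term
b ^ Term
b ^ Factor ++ Term
b ^ Prim ++ Term
b ^ Atom ++ Term
b ^ b ++ Term
b ^ b ++ Factor ++ Term
b ^ b ++ Prim ++ Term
b ^ b ++ Atom ++ Term
b ^ b ++ b ++ Term
b ^ b ++ b ++ Factor
b ^ b ++ b ++ Prim
b ^ b ++ b ++ Atom
b ^ b ++ b ++ b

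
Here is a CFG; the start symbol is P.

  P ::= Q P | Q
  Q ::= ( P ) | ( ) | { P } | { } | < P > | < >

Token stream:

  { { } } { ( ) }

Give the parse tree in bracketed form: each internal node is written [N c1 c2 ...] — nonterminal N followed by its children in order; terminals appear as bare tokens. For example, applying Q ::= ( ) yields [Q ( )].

P
Q P
{ P } P
{ Q } P
{ { } } P
{ { } } Q
{ { } } { P }
{ { } } { Q }
{ { } } { ( ) }

[P [Q { [P [Q { }]] }] [P [Q { [P [Q ( )]] }]]]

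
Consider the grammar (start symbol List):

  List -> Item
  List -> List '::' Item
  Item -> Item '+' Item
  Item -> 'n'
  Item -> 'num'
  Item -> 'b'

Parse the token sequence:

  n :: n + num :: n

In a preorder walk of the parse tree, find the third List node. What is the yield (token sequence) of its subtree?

[List [List [List [Item n]] :: [Item [Item n] + [Item num]]] :: [Item n]]

n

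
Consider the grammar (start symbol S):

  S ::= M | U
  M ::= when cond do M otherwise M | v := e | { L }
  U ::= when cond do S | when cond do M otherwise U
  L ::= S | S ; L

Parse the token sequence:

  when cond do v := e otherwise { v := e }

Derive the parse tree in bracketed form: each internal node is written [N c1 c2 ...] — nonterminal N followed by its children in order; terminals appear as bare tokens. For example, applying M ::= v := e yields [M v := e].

S
M
when cond do M otherwise M
when cond do v := e otherwise M
when cond do v := e otherwise { L }
when cond do v := e otherwise { S }
when cond do v := e otherwise { M }
when cond do v := e otherwise { v := e }

[S [M when cond do [M v := e] otherwise [M { [L [S [M v := e]]] }]]]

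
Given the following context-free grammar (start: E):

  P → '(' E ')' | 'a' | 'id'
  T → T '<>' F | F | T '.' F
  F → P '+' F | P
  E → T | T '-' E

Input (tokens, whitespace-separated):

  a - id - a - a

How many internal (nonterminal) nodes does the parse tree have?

[E [T [F [P a]]] - [E [T [F [P id]]] - [E [T [F [P a]]] - [E [T [F [P a]]]]]]]

16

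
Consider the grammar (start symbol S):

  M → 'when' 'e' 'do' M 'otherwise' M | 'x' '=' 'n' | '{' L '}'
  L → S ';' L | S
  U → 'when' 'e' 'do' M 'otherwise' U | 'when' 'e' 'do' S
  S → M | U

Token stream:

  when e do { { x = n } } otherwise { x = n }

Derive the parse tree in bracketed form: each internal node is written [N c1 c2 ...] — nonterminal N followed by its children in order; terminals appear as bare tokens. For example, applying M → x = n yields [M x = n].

[S [M when e do [M { [L [S [M { [L [S [M x = n]]] }]]] }] otherwise [M { [L [S [M x = n]]] }]]]

S
M
when e do M otherwise M
when e do { L } otherwise M
when e do { S } otherwise M
when e do { M } otherwise M
when e do { { L } } otherwise M
when e do { { S } } otherwise M
when e do { { M } } otherwise M
when e do { { x = n } } otherwise M
when e do { { x = n } } otherwise { L }
when e do { { x = n } } otherwise { S }
when e do { { x = n } } otherwise { M }
when e do { { x = n } } otherwise { x = n }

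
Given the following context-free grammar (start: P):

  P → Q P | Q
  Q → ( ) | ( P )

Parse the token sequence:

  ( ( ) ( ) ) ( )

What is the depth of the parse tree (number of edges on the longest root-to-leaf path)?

5

[P [Q ( [P [Q ( )] [P [Q ( )]]] )] [P [Q ( )]]]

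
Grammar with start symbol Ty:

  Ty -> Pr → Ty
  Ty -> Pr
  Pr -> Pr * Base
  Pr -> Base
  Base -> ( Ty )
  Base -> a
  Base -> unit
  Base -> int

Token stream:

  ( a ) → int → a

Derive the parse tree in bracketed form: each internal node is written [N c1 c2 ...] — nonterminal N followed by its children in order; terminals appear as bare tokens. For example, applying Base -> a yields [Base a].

Ty
Pr → Ty
Base → Ty
( Ty ) → Ty
( Pr ) → Ty
( Base ) → Ty
( a ) → Ty
( a ) → Pr → Ty
( a ) → Base → Ty
( a ) → int → Ty
( a ) → int → Pr
( a ) → int → Base
( a ) → int → a

[Ty [Pr [Base ( [Ty [Pr [Base a]]] )]] → [Ty [Pr [Base int]] → [Ty [Pr [Base a]]]]]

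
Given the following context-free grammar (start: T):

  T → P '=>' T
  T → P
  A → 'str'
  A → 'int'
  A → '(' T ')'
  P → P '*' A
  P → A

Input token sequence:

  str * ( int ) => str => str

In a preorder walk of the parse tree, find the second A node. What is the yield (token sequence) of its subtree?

( int )

[T [P [P [A str]] * [A ( [T [P [A int]]] )]] => [T [P [A str]] => [T [P [A str]]]]]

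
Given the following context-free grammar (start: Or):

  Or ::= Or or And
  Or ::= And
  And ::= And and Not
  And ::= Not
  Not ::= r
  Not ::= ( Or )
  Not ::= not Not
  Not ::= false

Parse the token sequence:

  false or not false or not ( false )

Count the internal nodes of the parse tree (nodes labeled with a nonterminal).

[Or [Or [Or [And [Not false]]] or [And [Not not [Not false]]]] or [And [Not not [Not ( [Or [And [Not false]]] )]]]]

14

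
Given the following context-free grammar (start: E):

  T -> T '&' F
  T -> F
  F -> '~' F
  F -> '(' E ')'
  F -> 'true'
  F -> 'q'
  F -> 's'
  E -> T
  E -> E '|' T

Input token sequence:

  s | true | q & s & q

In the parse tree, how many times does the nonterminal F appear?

5

[E [E [E [T [F s]]] | [T [F true]]] | [T [T [T [F q]] & [F s]] & [F q]]]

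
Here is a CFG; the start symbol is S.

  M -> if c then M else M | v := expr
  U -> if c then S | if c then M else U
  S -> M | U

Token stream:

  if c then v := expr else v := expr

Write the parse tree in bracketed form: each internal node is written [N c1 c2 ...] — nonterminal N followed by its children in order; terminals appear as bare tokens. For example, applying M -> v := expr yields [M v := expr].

[S [M if c then [M v := expr] else [M v := expr]]]

S
M
if c then M else M
if c then v := expr else M
if c then v := expr else v := expr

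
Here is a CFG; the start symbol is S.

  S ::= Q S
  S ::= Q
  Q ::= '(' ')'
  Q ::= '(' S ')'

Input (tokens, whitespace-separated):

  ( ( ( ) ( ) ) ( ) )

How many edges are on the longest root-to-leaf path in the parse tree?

7

[S [Q ( [S [Q ( [S [Q ( )] [S [Q ( )]]] )] [S [Q ( )]]] )]]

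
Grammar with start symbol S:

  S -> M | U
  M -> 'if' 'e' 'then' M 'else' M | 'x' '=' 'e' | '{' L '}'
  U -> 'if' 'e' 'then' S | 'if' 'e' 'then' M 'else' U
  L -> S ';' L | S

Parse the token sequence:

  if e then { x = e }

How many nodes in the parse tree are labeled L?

1

[S [U if e then [S [M { [L [S [M x = e]]] }]]]]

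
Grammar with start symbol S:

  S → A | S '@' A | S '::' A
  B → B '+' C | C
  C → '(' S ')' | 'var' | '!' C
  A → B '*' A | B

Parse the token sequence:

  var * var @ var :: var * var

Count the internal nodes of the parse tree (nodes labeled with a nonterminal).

18

[S [S [S [A [B [C var]] * [A [B [C var]]]]] @ [A [B [C var]]]] :: [A [B [C var]] * [A [B [C var]]]]]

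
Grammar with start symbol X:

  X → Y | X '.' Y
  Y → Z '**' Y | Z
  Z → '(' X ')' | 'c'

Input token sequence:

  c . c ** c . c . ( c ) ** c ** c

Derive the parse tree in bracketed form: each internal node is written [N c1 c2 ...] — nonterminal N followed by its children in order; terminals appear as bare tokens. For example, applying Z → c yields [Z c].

[X [X [X [X [Y [Z c]]] . [Y [Z c] ** [Y [Z c]]]] . [Y [Z c]]] . [Y [Z ( [X [Y [Z c]]] )] ** [Y [Z c] ** [Y [Z c]]]]]

X
X . Y
X . Y . Y
X . Y . Y . Y
Y . Y . Y . Y
Z . Y . Y . Y
c . Y . Y . Y
c . Z ** Y . Y . Y
c . c ** Y . Y . Y
c . c ** Z . Y . Y
c . c ** c . Y . Y
c . c ** c . Z . Y
c . c ** c . c . Y
c . c ** c . c . Z ** Y
c . c ** c . c . ( X ) ** Y
c . c ** c . c . ( Y ) ** Y
c . c ** c . c . ( Z ) ** Y
c . c ** c . c . ( c ) ** Y
c . c ** c . c . ( c ) ** Z ** Y
c . c ** c . c . ( c ) ** c ** Y
c . c ** c . c . ( c ) ** c ** Z
c . c ** c . c . ( c ) ** c ** c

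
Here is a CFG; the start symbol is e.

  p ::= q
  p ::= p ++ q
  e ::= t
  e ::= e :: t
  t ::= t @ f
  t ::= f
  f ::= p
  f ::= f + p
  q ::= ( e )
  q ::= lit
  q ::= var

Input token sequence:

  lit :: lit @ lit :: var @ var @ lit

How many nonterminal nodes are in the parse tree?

27

[e [e [e [t [f [p [q lit]]]]] :: [t [t [f [p [q lit]]]] @ [f [p [q lit]]]]] :: [t [t [t [f [p [q var]]]] @ [f [p [q var]]]] @ [f [p [q lit]]]]]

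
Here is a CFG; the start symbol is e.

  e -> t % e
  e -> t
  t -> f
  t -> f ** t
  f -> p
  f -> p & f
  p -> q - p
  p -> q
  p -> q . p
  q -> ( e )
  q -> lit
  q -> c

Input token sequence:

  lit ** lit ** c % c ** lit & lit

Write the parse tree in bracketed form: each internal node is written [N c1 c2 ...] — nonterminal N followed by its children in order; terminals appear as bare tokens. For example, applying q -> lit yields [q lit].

[e [t [f [p [q lit]]] ** [t [f [p [q lit]]] ** [t [f [p [q c]]]]]] % [e [t [f [p [q c]]] ** [t [f [p [q lit]] & [f [p [q lit]]]]]]]]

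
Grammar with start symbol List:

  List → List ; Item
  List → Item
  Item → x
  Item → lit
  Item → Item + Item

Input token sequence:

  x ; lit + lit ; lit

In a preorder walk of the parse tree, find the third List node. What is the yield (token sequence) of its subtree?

[List [List [List [Item x]] ; [Item [Item lit] + [Item lit]]] ; [Item lit]]

x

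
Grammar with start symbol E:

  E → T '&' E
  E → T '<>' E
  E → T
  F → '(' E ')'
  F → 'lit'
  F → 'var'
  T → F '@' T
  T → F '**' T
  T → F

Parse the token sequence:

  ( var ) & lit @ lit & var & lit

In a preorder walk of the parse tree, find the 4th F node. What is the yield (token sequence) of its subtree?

[E [T [F ( [E [T [F var]]] )]] & [E [T [F lit] @ [T [F lit]]] & [E [T [F var]] & [E [T [F lit]]]]]]

lit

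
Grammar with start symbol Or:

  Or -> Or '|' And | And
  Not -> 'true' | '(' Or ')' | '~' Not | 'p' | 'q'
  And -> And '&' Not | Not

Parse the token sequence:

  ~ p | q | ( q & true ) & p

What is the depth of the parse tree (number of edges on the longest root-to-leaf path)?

8

[Or [Or [Or [And [Not ~ [Not p]]]] | [And [Not q]]] | [And [And [Not ( [Or [And [And [Not q]] & [Not true]]] )]] & [Not p]]]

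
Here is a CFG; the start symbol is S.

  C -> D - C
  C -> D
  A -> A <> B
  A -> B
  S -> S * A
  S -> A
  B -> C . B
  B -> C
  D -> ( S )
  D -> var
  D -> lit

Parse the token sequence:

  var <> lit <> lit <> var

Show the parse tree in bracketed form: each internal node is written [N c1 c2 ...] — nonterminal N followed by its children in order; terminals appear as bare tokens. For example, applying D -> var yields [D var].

[S [A [A [A [A [B [C [D var]]]] <> [B [C [D lit]]]] <> [B [C [D lit]]]] <> [B [C [D var]]]]]

S
A
A <> B
A <> B <> B
A <> B <> B <> B
B <> B <> B <> B
C <> B <> B <> B
D <> B <> B <> B
var <> B <> B <> B
var <> C <> B <> B
var <> D <> B <> B
var <> lit <> B <> B
var <> lit <> C <> B
var <> lit <> D <> B
var <> lit <> lit <> B
var <> lit <> lit <> C
var <> lit <> lit <> D
var <> lit <> lit <> var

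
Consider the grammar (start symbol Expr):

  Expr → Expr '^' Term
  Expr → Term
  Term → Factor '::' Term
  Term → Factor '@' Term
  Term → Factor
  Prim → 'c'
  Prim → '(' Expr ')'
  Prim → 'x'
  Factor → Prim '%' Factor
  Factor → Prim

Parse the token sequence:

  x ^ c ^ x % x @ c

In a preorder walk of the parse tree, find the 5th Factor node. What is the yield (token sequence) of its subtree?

c

[Expr [Expr [Expr [Term [Factor [Prim x]]]] ^ [Term [Factor [Prim c]]]] ^ [Term [Factor [Prim x] % [Factor [Prim x]]] @ [Term [Factor [Prim c]]]]]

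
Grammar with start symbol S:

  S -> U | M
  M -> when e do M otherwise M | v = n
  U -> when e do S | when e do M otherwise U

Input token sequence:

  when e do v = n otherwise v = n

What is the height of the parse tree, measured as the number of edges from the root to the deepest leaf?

[S [M when e do [M v = n] otherwise [M v = n]]]

3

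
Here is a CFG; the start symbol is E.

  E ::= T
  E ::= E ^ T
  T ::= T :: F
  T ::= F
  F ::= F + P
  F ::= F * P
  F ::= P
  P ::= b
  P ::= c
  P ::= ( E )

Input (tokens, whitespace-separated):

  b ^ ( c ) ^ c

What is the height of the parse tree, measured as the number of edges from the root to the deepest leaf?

[E [E [E [T [F [P b]]]] ^ [T [F [P ( [E [T [F [P c]]]] )]]]] ^ [T [F [P c]]]]

9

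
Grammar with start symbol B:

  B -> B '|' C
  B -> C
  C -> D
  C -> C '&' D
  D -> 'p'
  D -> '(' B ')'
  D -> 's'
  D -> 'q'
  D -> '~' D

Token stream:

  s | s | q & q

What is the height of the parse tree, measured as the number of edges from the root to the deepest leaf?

[B [B [B [C [D s]]] | [C [D s]]] | [C [C [D q]] & [D q]]]

5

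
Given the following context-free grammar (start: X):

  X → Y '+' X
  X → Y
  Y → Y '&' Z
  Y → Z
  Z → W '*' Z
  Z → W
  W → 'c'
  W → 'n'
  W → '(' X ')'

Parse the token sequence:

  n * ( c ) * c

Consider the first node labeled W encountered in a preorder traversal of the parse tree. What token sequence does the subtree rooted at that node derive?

[X [Y [Z [W n] * [Z [W ( [X [Y [Z [W c]]]] )] * [Z [W c]]]]]]

n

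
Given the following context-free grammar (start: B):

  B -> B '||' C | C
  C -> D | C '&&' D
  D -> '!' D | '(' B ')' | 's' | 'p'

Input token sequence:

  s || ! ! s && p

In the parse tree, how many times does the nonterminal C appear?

3

[B [B [C [D s]]] || [C [C [D ! [D ! [D s]]]] && [D p]]]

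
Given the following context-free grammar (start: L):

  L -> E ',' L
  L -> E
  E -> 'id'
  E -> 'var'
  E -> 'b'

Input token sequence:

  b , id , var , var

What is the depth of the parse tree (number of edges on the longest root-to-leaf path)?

[L [E b] , [L [E id] , [L [E var] , [L [E var]]]]]

5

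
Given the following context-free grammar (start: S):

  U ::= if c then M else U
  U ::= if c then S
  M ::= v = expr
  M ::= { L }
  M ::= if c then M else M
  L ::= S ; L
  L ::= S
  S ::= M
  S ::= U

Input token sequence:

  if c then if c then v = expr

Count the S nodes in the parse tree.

3

[S [U if c then [S [U if c then [S [M v = expr]]]]]]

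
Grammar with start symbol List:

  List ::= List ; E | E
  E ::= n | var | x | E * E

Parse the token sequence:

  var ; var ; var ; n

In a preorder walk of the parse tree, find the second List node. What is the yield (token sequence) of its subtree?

[List [List [List [List [E var]] ; [E var]] ; [E var]] ; [E n]]

var ; var ; var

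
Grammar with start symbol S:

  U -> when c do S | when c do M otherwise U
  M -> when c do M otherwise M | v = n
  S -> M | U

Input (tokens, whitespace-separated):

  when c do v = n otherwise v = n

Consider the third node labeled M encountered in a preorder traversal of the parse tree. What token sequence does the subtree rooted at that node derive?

[S [M when c do [M v = n] otherwise [M v = n]]]

v = n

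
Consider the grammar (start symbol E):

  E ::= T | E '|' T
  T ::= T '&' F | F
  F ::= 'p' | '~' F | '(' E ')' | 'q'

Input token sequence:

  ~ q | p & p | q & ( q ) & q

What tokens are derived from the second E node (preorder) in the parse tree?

~ q | p & p

[E [E [E [T [F ~ [F q]]]] | [T [T [F p]] & [F p]]] | [T [T [T [F q]] & [F ( [E [T [F q]]] )]] & [F q]]]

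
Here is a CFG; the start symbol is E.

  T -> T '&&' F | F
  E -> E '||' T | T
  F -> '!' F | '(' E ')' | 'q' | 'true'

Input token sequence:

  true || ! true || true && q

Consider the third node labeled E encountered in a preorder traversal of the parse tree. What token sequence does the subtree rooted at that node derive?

true

[E [E [E [T [F true]]] || [T [F ! [F true]]]] || [T [T [F true]] && [F q]]]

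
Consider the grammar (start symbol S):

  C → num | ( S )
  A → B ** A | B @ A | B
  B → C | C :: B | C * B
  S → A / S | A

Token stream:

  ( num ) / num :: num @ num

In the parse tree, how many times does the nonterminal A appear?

4

[S [A [B [C ( [S [A [B [C num]]]] )]]] / [S [A [B [C num] :: [B [C num]]] @ [A [B [C num]]]]]]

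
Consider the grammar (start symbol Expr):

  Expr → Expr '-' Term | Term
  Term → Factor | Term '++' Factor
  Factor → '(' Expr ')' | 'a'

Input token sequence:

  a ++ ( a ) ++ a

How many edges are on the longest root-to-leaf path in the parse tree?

[Expr [Term [Term [Term [Factor a]] ++ [Factor ( [Expr [Term [Factor a]]] )]] ++ [Factor a]]]

7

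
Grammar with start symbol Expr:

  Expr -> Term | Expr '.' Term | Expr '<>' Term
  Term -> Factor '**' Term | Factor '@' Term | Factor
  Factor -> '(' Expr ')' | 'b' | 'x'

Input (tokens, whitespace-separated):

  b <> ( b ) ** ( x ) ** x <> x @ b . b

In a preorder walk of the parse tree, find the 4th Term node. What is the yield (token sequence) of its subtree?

[Expr [Expr [Expr [Expr [Term [Factor b]]] <> [Term [Factor ( [Expr [Term [Factor b]]] )] ** [Term [Factor ( [Expr [Term [Factor x]]] )] ** [Term [Factor x]]]]] <> [Term [Factor x] @ [Term [Factor b]]]] . [Term [Factor b]]]

( x ) ** x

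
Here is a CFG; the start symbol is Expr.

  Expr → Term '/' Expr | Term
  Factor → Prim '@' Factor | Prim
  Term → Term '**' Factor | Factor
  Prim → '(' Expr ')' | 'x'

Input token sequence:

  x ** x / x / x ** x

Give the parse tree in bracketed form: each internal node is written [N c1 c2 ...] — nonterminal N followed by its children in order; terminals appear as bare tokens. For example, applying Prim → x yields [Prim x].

[Expr [Term [Term [Factor [Prim x]]] ** [Factor [Prim x]]] / [Expr [Term [Factor [Prim x]]] / [Expr [Term [Term [Factor [Prim x]]] ** [Factor [Prim x]]]]]]

Expr
Term / Expr
Term ** Factor / Expr
Factor ** Factor / Expr
Prim ** Factor / Expr
x ** Factor / Expr
x ** Prim / Expr
x ** x / Expr
x ** x / Term / Expr
x ** x / Factor / Expr
x ** x / Prim / Expr
x ** x / x / Expr
x ** x / x / Term
x ** x / x / Term ** Factor
x ** x / x / Factor ** Factor
x ** x / x / Prim ** Factor
x ** x / x / x ** Factor
x ** x / x / x ** Prim
x ** x / x / x ** x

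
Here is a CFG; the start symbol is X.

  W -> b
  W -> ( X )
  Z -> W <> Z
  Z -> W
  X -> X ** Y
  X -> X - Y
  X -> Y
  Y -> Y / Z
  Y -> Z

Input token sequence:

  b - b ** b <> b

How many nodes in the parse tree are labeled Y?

3

[X [X [X [Y [Z [W b]]]] - [Y [Z [W b]]]] ** [Y [Z [W b] <> [Z [W b]]]]]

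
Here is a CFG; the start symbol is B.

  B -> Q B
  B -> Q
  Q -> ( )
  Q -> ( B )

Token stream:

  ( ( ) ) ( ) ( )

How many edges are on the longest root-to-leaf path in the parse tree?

[B [Q ( [B [Q ( )]] )] [B [Q ( )] [B [Q ( )]]]]

4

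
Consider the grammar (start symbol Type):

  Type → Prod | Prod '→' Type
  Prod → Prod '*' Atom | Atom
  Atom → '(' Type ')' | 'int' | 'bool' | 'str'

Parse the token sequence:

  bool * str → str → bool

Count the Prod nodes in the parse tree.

4

[Type [Prod [Prod [Atom bool]] * [Atom str]] → [Type [Prod [Atom str]] → [Type [Prod [Atom bool]]]]]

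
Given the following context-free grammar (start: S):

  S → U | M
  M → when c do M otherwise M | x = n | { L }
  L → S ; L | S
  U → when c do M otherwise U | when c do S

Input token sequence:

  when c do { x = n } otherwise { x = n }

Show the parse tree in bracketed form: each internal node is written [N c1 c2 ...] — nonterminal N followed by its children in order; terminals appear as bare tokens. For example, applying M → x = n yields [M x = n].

S
M
when c do M otherwise M
when c do { L } otherwise M
when c do { S } otherwise M
when c do { M } otherwise M
when c do { x = n } otherwise M
when c do { x = n } otherwise { L }
when c do { x = n } otherwise { S }
when c do { x = n } otherwise { M }
when c do { x = n } otherwise { x = n }

[S [M when c do [M { [L [S [M x = n]]] }] otherwise [M { [L [S [M x = n]]] }]]]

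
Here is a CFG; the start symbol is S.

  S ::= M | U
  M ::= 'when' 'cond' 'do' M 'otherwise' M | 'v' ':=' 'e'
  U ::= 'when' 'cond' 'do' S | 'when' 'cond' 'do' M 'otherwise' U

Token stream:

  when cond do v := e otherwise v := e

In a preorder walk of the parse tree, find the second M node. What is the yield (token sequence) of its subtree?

[S [M when cond do [M v := e] otherwise [M v := e]]]

v := e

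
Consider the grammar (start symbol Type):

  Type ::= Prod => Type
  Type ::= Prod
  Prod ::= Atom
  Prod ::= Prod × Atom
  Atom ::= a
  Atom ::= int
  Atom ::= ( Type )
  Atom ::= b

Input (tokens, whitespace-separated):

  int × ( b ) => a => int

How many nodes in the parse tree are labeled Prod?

5

[Type [Prod [Prod [Atom int]] × [Atom ( [Type [Prod [Atom b]]] )]] => [Type [Prod [Atom a]] => [Type [Prod [Atom int]]]]]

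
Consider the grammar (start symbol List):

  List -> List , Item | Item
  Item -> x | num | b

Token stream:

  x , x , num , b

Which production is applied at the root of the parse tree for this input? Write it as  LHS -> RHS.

List -> List , Item

[List [List [List [List [Item x]] , [Item x]] , [Item num]] , [Item b]]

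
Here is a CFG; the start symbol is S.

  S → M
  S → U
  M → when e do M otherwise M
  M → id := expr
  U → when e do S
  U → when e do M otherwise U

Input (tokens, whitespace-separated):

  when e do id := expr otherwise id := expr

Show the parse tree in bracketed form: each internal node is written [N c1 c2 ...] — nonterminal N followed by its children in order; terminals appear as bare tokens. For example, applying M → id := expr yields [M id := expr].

[S [M when e do [M id := expr] otherwise [M id := expr]]]

S
M
when e do M otherwise M
when e do id := expr otherwise M
when e do id := expr otherwise id := expr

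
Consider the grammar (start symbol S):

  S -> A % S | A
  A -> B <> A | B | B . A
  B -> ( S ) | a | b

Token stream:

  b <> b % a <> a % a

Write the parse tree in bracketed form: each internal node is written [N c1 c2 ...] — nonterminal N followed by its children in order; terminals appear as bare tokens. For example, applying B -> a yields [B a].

S
A % S
B <> A % S
b <> A % S
b <> B % S
b <> b % S
b <> b % A % S
b <> b % B <> A % S
b <> b % a <> A % S
b <> b % a <> B % S
b <> b % a <> a % S
b <> b % a <> a % A
b <> b % a <> a % B
b <> b % a <> a % a

[S [A [B b] <> [A [B b]]] % [S [A [B a] <> [A [B a]]] % [S [A [B a]]]]]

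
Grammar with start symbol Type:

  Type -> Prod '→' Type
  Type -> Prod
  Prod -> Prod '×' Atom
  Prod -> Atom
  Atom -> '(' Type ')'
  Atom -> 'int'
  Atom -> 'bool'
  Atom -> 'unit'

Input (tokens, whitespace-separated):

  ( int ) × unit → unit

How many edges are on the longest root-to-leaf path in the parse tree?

7

[Type [Prod [Prod [Atom ( [Type [Prod [Atom int]]] )]] × [Atom unit]] → [Type [Prod [Atom unit]]]]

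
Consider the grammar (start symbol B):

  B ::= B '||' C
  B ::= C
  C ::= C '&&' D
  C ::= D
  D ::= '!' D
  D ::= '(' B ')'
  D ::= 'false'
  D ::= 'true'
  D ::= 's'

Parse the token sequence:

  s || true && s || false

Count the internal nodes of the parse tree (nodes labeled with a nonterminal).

[B [B [B [C [D s]]] || [C [C [D true]] && [D s]]] || [C [D false]]]

11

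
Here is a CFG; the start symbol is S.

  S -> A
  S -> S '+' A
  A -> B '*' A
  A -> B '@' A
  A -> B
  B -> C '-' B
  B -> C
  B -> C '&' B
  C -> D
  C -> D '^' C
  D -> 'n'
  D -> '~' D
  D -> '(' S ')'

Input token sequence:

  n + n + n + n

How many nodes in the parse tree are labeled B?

4

[S [S [S [S [A [B [C [D n]]]]] + [A [B [C [D n]]]]] + [A [B [C [D n]]]]] + [A [B [C [D n]]]]]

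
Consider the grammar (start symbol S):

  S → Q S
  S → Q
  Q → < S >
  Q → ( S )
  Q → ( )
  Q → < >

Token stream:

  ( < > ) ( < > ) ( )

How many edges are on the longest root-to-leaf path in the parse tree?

[S [Q ( [S [Q < >]] )] [S [Q ( [S [Q < >]] )] [S [Q ( )]]]]

5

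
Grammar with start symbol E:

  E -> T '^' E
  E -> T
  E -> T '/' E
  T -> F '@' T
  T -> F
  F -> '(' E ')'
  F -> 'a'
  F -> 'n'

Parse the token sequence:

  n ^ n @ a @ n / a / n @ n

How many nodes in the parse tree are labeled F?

[E [T [F n]] ^ [E [T [F n] @ [T [F a] @ [T [F n]]]] / [E [T [F a]] / [E [T [F n] @ [T [F n]]]]]]]

7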